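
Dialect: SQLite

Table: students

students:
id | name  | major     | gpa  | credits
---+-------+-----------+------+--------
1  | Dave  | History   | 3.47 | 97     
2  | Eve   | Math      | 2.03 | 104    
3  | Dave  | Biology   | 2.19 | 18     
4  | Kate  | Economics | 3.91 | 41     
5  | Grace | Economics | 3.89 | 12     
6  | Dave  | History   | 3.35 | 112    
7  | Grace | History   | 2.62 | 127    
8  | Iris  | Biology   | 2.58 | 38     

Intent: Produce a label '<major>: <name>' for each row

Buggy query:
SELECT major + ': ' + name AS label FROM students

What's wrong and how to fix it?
Bug: SQLite uses || for string concatenation; + coerces text to numbers (yielding 0)

Fix: Replace + with || to concatenate text

Corrected query:
SELECT major || ': ' || name AS label FROM students

Result:
label           
----------------
History: Dave   
Math: Eve       
Biology: Dave   
Economics: Kate 
Economics: Grace
History: Dave   
History: Grace  
Biology: Iris   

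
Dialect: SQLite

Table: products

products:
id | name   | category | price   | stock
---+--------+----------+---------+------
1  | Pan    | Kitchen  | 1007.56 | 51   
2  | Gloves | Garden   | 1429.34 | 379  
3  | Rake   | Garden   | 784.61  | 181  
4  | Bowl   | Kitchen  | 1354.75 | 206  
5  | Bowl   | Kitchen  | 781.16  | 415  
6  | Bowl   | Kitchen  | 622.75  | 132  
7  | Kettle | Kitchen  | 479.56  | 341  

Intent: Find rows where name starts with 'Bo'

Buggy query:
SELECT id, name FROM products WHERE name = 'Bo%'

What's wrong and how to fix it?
Bug: '=' compares the literal string including the % character; pattern matching needs LIKE

Fix: Use LIKE for wildcard pattern matching

Corrected query:
SELECT id, name FROM products WHERE name LIKE 'Bo%'

Result:
id | name
---+-----
4  | Bowl
5  | Bowl
6  | Bowl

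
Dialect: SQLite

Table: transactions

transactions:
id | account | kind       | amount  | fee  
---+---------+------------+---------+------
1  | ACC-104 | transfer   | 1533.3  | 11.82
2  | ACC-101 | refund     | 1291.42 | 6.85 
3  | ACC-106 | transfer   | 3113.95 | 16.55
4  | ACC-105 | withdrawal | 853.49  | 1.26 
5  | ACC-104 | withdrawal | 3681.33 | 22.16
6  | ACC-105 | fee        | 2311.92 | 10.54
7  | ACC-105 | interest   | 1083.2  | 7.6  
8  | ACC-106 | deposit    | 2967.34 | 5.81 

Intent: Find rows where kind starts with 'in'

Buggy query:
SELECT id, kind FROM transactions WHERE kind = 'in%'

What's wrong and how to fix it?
Bug: '=' compares the literal string including the % character; pattern matching needs LIKE

Fix: Use LIKE for wildcard pattern matching

Corrected query:
SELECT id, kind FROM transactions WHERE kind LIKE 'in%'

Result:
id | kind    
---+---------
7  | interest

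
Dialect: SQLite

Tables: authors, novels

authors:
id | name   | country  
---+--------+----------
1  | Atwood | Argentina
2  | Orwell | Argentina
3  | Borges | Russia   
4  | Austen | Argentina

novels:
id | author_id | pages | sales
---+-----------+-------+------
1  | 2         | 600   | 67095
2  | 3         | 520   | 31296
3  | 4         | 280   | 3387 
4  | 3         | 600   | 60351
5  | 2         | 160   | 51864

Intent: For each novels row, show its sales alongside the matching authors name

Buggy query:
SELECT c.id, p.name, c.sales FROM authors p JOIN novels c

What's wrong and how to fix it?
Bug: Missing join condition: each novels row is matched to all authors rows instead of just its own

Fix: Add ON c.author_id = p.id to the JOIN

Corrected query:
SELECT c.id, p.name, c.sales FROM authors p JOIN novels c ON c.author_id = p.id

Result:
id | name   | sales
---+--------+------
1  | Orwell | 67095
2  | Borges | 31296
3  | Austen | 3387 
4  | Borges | 60351
5  | Orwell | 51864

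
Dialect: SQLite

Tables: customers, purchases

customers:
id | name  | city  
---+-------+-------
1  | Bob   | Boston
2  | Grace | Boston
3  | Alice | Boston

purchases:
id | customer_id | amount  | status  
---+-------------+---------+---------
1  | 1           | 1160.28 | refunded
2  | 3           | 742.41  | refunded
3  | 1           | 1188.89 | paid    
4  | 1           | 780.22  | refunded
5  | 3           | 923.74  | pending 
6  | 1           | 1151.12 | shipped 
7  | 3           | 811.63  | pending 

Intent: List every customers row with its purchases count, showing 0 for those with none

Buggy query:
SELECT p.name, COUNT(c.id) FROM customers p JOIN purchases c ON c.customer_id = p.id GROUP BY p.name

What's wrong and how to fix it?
Bug: INNER JOIN drops customers rows that have no matching purchases rows

Fix: Switch to LEFT JOIN to retain unmatched parent rows

Corrected query:
SELECT p.name, COUNT(c.id) FROM customers p LEFT JOIN purchases c ON c.customer_id = p.id GROUP BY p.name

Result:
name  | COUNT(c.id)
------+------------
Alice | 3          
Bob   | 4          
Grace | 0          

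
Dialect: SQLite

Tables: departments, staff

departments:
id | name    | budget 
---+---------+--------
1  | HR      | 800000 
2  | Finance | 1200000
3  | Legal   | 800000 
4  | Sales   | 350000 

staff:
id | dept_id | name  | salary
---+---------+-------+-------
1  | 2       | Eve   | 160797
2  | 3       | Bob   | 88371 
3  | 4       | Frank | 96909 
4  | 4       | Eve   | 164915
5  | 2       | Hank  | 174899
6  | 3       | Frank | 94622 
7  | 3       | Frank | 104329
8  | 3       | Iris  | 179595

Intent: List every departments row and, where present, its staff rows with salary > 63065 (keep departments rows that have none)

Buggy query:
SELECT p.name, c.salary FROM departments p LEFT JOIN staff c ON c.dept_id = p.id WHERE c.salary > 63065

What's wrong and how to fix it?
Bug: Filtering c.salary in WHERE discards the NULL rows produced by LEFT JOIN, turning it into an inner join

Fix: Move the right-table condition into the ON clause so unmatched parents are kept

Corrected query:
SELECT p.name, c.salary FROM departments p LEFT JOIN staff c ON c.dept_id = p.id AND c.salary > 63065

Result:
name    | salary
--------+-------
HR      | NULL  
Finance | 160797
Finance | 174899
Legal   | 88371 
Legal   | 94622 
Legal   | 104329
Legal   | 179595
Sales   | 96909 
Sales   | 164915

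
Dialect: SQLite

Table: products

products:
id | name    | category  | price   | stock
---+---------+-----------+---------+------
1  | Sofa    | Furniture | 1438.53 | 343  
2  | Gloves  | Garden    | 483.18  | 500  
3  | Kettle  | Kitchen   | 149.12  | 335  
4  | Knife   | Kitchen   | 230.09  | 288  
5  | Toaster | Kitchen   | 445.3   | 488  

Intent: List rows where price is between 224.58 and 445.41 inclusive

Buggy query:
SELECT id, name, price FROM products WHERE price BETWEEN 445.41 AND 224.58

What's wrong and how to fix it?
Bug: The bounds are reversed; BETWEEN a AND b requires a <= b to match anything

Fix: Swap the bounds so the smaller value comes first

Corrected query:
SELECT id, name, price FROM products WHERE price BETWEEN 224.58 AND 445.41

Result:
id | name    | price 
---+---------+-------
4  | Knife   | 230.09
5  | Toaster | 445.3 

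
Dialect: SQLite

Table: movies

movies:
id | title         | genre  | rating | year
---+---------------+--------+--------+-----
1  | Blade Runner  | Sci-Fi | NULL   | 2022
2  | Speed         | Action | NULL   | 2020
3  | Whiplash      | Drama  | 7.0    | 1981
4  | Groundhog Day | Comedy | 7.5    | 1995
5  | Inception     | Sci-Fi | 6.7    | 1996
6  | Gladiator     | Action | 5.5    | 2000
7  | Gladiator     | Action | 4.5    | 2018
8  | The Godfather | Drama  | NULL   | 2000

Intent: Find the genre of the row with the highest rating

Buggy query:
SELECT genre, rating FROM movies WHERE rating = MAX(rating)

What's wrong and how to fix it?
Bug: MAX(rating) is an aggregate and cannot be used directly in WHERE

Fix: Wrap MAX in a scalar subquery so WHERE compares against a single value

Corrected query:
SELECT genre, rating FROM movies WHERE rating = (SELECT MAX(rating) FROM movies)

Result:
genre  | rating
-------+-------
Comedy | 7.5   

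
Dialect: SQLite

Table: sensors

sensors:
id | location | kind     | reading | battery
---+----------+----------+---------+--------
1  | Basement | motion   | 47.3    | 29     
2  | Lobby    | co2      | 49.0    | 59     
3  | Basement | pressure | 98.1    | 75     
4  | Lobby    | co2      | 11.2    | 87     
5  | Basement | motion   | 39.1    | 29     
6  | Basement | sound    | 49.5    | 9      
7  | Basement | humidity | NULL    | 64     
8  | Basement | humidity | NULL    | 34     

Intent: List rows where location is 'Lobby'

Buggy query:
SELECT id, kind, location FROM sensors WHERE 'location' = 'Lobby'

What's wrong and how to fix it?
Bug: Single quotes denote string literals in SQL; the column name is being compared as a constant string

Fix: Reference the column as location without single quotes

Corrected query:
SELECT id, kind, location FROM sensors WHERE location = 'Lobby'

Result:
id | kind | location
---+------+---------
2  | co2  | Lobby   
4  | co2  | Lobby   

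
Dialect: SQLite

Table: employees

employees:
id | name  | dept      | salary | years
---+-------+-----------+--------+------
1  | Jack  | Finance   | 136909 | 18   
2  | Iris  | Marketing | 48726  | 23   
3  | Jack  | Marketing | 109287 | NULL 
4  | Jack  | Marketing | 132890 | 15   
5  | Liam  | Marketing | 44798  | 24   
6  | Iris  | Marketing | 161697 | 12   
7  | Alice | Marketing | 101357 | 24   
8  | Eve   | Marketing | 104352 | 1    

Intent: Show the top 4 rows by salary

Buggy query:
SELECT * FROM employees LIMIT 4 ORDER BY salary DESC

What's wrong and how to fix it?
Bug: ORDER BY cannot follow LIMIT; LIMIT is the final clause

Fix: Swap the clauses: ORDER BY first, then LIMIT

Corrected query:
SELECT * FROM employees ORDER BY salary DESC LIMIT 4

Result:
id | name | dept      | salary | years
---+------+-----------+--------+------
6  | Iris | Marketing | 161697 | 12   
1  | Jack | Finance   | 136909 | 18   
4  | Jack | Marketing | 132890 | 15   
3  | Jack | Marketing | 109287 | NULL 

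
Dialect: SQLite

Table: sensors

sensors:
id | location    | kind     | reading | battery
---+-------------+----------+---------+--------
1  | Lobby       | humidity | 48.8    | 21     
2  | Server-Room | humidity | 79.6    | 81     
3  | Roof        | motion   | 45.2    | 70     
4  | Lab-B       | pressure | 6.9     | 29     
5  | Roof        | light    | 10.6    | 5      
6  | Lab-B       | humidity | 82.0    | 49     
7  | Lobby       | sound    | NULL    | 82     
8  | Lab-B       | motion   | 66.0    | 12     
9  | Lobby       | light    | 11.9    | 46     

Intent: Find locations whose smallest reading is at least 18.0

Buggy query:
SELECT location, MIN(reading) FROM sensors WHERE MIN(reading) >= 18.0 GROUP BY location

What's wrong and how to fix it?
Bug: Aggregates like MIN are computed per group after WHERE runs

Fix: Replace WHERE with HAVING after the GROUP BY

Corrected query:
SELECT location, MIN(reading) FROM sensors GROUP BY location HAVING MIN(reading) >= 18.0

Result:
location    | MIN(reading)
------------+-------------
Server-Room | 79.6        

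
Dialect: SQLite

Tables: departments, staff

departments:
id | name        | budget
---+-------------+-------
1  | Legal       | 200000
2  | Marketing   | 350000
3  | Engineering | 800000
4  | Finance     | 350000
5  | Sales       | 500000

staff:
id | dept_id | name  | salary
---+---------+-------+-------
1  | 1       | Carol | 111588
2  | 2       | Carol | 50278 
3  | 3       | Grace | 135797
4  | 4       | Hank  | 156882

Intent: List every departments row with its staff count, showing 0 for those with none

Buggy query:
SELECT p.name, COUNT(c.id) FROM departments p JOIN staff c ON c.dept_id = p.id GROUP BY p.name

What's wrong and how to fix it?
Bug: INNER JOIN drops departments rows that have no matching staff rows

Fix: Use LEFT JOIN so parents without children still appear (COUNT(c.id) gives 0)

Corrected query:
SELECT p.name, COUNT(c.id) FROM departments p LEFT JOIN staff c ON c.dept_id = p.id GROUP BY p.name

Result:
name        | COUNT(c.id)
------------+------------
Engineering | 1          
Finance     | 1          
Legal       | 1          
Marketing   | 1          
Sales       | 0          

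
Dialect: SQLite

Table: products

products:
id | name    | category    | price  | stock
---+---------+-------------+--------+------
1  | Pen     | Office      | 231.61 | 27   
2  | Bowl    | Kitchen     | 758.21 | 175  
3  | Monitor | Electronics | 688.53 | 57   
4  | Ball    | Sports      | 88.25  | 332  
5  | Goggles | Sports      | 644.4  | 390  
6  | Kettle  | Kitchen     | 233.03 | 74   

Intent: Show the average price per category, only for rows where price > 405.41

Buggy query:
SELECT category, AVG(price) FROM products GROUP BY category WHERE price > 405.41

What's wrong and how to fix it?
Bug: WHERE cannot follow GROUP BY

Fix: Place WHERE between FROM and GROUP BY

Corrected query:
SELECT category, AVG(price) FROM products WHERE price > 405.41 GROUP BY category

Result:
category    | AVG(price)
------------+-----------
Electronics | 688.53    
Kitchen     | 758.21    
Sports      | 644.4     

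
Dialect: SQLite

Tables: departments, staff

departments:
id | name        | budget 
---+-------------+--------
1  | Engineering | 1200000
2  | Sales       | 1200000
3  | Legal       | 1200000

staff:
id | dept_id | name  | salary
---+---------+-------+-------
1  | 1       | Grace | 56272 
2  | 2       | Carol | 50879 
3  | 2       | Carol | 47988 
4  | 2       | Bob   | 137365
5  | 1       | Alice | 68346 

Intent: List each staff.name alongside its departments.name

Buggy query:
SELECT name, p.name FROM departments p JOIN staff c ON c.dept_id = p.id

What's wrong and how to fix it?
Bug: 'name' exists in both joined tables, so the database can't tell which one is meant

Fix: Prefix ambiguous columns with the table alias

Corrected query:
SELECT c.name, p.name FROM departments p JOIN staff c ON c.dept_id = p.id

Result:
name  | name       
------+------------
Grace | Engineering
Carol | Sales      
Carol | Sales      
Bob   | Sales      
Alice | Engineering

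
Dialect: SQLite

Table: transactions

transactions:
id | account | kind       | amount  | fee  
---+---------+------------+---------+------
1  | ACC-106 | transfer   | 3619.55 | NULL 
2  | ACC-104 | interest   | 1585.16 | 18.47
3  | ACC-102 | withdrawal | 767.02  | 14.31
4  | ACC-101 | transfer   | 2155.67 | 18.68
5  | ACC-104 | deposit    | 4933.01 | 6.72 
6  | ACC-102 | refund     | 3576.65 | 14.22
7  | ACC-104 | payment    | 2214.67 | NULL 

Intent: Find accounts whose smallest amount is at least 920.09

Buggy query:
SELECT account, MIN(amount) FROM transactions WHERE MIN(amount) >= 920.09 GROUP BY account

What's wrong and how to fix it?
Bug: Aggregates like MIN are computed per group after WHERE runs

Fix: Replace WHERE with HAVING after the GROUP BY

Corrected query:
SELECT account, MIN(amount) FROM transactions GROUP BY account HAVING MIN(amount) >= 920.09

Result:
account | MIN(amount)
--------+------------
ACC-101 | 2155.67    
ACC-104 | 1585.16    
ACC-106 | 3619.55    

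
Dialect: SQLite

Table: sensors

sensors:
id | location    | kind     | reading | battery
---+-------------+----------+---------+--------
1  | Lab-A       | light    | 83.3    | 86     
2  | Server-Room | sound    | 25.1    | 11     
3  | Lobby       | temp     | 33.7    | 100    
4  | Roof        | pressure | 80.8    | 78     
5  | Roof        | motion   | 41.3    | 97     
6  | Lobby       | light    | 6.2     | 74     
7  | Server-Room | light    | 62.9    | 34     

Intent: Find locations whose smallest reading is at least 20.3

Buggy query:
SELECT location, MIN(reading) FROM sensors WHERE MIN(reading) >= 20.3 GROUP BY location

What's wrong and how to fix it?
Bug: MIN() in WHERE is a misuse of aggregate

Fix: Replace WHERE with HAVING after the GROUP BY

Corrected query:
SELECT location, MIN(reading) FROM sensors GROUP BY location HAVING MIN(reading) >= 20.3

Result:
location    | MIN(reading)
------------+-------------
Lab-A       | 83.3        
Roof        | 41.3        
Server-Room | 25.1        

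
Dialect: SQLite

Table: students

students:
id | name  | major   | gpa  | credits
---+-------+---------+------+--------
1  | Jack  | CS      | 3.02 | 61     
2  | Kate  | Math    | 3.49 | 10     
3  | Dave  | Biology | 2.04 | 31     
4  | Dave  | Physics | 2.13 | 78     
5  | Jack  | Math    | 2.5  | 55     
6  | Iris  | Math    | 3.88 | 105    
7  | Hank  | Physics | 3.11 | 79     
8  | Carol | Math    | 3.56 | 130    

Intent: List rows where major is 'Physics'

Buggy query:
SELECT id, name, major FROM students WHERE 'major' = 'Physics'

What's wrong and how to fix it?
Bug: Single quotes denote string literals in SQL; the column name is being compared as a constant string

Fix: Reference the column as major without single quotes

Corrected query:
SELECT id, name, major FROM students WHERE major = 'Physics'

Result:
id | name | major  
---+------+--------
4  | Dave | Physics
7  | Hank | Physics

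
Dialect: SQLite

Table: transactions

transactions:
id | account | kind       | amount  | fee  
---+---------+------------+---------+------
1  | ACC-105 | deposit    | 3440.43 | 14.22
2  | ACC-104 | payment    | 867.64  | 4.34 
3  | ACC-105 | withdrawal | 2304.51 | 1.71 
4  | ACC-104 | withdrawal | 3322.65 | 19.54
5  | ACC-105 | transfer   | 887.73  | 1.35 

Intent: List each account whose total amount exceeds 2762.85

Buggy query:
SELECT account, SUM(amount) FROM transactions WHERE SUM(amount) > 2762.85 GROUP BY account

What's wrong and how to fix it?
Bug: Aggregate functions cannot appear in a WHERE clause

Fix: Move the aggregate condition to a HAVING clause

Corrected query:
SELECT account, SUM(amount) FROM transactions GROUP BY account HAVING SUM(amount) > 2762.85

Result:
account | SUM(amount)
--------+------------
ACC-104 | 4190.29    
ACC-105 | 6632.67    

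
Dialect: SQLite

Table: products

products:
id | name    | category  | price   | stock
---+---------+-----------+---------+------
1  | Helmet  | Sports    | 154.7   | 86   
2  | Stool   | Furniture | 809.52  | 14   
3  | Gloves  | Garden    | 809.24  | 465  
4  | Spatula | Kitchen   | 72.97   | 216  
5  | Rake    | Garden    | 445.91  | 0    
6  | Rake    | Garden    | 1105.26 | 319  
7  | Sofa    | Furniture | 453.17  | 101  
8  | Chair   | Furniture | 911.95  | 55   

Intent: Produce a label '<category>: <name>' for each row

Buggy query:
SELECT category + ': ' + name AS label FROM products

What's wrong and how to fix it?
Bug: SQLite uses || for string concatenation; + coerces text to numbers (yielding 0)

Fix: Use the || operator for string concatenation

Corrected query:
SELECT category || ': ' || name AS label FROM products

Result:
label           
----------------
Sports: Helmet  
Furniture: Stool
Garden: Gloves  
Kitchen: Spatula
Garden: Rake    
Garden: Rake    
Furniture: Sofa 
Furniture: Chair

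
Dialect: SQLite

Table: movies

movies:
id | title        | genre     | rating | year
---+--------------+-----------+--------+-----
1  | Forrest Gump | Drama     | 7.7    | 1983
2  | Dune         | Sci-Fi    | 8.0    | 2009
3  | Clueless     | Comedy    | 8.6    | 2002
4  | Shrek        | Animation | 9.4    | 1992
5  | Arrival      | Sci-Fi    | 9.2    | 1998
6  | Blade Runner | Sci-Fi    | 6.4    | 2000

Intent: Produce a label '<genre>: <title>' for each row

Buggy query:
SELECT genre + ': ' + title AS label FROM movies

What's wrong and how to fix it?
Bug: SQLite uses || for string concatenation; + coerces text to numbers (yielding 0)

Fix: Replace + with || to concatenate text

Corrected query:
SELECT genre || ': ' || title AS label FROM movies

Result:
label               
--------------------
Drama: Forrest Gump 
Sci-Fi: Dune        
Comedy: Clueless    
Animation: Shrek    
Sci-Fi: Arrival     
Sci-Fi: Blade Runner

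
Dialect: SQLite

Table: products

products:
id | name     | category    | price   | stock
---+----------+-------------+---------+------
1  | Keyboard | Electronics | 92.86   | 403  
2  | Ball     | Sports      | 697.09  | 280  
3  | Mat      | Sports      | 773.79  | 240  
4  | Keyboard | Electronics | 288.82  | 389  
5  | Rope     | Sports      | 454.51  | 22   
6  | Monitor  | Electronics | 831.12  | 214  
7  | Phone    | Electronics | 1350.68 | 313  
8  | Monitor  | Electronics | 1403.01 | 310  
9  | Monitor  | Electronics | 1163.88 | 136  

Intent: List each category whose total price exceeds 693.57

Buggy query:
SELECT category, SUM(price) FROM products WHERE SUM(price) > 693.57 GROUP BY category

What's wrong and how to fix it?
Bug: SUM(price) is an aggregate, but WHERE filters rows before aggregation

Fix: Move the aggregate condition to a HAVING clause

Corrected query:
SELECT category, SUM(price) FROM products GROUP BY category HAVING SUM(price) > 693.57

Result:
category    | SUM(price)
------------+-----------
Electronics | 5130.37   
Sports      | 1925.39   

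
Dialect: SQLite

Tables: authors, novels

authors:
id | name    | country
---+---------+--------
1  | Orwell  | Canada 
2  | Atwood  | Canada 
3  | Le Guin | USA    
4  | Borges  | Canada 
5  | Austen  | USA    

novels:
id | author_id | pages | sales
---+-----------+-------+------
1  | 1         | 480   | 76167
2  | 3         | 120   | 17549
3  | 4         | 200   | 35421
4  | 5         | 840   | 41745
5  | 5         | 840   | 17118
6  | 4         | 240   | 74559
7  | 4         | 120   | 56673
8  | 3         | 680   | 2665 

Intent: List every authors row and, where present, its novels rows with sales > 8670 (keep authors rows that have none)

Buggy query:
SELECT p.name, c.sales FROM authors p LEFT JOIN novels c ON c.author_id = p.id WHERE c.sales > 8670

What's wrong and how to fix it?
Bug: A WHERE condition on the right-hand table after LEFT JOIN drops unmatched parents

Fix: Put 'c.sales > 8670' in the JOIN's ON clause instead of WHERE

Corrected query:
SELECT p.name, c.sales FROM authors p LEFT JOIN novels c ON c.author_id = p.id AND c.sales > 8670

Result:
name    | sales
--------+------
Orwell  | 76167
Atwood  | NULL 
Le Guin | 17549
Borges  | 35421
Borges  | 56673
Borges  | 74559
Austen  | 17118
Austen  | 41745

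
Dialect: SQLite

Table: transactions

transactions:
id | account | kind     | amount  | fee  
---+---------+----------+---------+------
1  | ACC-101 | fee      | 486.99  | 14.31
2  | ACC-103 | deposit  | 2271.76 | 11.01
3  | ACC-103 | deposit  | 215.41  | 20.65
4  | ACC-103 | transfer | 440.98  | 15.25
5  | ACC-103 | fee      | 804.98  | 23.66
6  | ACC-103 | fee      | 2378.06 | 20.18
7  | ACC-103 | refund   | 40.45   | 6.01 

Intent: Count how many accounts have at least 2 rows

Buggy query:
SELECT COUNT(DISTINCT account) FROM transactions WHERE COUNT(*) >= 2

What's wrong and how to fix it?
Bug: COUNT(*) cannot appear in WHERE; the per-group count doesn't exist yet

Fix: Use a subquery that GROUPs and filters with HAVING, then count its rows

Corrected query:
SELECT COUNT(*) FROM (SELECT account FROM transactions GROUP BY account HAVING COUNT(*) >= 2)

Result:
COUNT(*)
--------
1       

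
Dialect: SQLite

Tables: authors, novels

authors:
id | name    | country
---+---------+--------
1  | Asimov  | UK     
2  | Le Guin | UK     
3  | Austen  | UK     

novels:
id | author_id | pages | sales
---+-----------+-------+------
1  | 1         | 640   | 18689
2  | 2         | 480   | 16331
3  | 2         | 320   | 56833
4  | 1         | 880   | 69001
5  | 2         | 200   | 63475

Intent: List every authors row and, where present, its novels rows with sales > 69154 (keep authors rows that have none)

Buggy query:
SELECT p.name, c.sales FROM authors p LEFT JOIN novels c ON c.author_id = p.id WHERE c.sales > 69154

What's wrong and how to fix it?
Bug: A WHERE condition on the right-hand table after LEFT JOIN drops unmatched parents

Fix: Put 'c.sales > 69154' in the JOIN's ON clause instead of WHERE

Corrected query:
SELECT p.name, c.sales FROM authors p LEFT JOIN novels c ON c.author_id = p.id AND c.sales > 69154

Result:
name    | sales
--------+------
Asimov  | NULL 
Le Guin | NULL 
Austen  | NULL 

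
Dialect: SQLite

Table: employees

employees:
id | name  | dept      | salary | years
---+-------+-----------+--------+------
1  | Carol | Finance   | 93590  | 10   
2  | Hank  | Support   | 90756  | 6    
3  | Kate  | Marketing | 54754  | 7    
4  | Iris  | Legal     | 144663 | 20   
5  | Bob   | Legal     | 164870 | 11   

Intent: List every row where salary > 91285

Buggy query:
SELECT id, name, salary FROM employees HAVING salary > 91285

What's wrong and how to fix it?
Bug: HAVING filters the output of aggregation, but this query has no GROUP BY and no aggregate functions, so SQLite rejects it (HAVING clause on a non-aggregate query); the condition here is per row

Fix: Use WHERE for row-level filtering

Corrected query:
SELECT id, name, salary FROM employees WHERE salary > 91285

Result:
id | name  | salary
---+-------+-------
1  | Carol | 93590 
4  | Iris  | 144663
5  | Bob   | 164870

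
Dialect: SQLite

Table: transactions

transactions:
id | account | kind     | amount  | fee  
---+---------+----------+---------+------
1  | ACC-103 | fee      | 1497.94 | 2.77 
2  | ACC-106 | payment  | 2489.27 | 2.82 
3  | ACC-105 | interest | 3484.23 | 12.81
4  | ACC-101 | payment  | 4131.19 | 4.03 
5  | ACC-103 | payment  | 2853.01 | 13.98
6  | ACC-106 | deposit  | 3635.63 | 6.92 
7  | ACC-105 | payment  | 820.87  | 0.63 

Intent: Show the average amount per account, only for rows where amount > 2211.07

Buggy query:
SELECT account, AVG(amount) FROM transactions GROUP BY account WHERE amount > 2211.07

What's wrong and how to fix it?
Bug: WHERE cannot follow GROUP BY

Fix: Place WHERE between FROM and GROUP BY

Corrected query:
SELECT account, AVG(amount) FROM transactions WHERE amount > 2211.07 GROUP BY account

Result:
account | AVG(amount)
--------+------------
ACC-101 | 4131.19    
ACC-103 | 2853.01    
ACC-105 | 3484.23    
ACC-106 | 3062.45    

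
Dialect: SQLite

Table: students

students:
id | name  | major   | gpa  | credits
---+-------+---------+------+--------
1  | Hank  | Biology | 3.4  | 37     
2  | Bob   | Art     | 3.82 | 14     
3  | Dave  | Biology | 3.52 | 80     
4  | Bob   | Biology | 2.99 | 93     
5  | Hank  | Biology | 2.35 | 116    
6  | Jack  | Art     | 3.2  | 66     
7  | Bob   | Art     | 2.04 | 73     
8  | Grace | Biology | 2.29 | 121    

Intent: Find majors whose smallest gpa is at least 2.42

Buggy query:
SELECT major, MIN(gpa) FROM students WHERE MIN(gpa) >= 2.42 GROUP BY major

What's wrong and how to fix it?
Bug: Aggregates like MIN are computed per group after WHERE runs

Fix: Use HAVING for the per-group MIN condition

Corrected query:
SELECT major, MIN(gpa) FROM students GROUP BY major HAVING MIN(gpa) >= 2.42

Result:
(no rows)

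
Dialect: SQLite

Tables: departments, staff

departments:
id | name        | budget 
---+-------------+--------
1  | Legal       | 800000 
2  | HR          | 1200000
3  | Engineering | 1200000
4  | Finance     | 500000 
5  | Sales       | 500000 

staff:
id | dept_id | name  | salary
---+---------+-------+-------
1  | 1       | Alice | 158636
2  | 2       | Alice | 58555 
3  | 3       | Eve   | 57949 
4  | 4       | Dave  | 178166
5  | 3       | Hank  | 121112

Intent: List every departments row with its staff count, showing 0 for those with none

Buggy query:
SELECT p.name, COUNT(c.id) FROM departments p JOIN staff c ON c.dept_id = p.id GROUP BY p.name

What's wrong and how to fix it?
Bug: INNER JOIN drops departments rows that have no matching staff rows

Fix: Switch to LEFT JOIN to retain unmatched parent rows

Corrected query:
SELECT p.name, COUNT(c.id) FROM departments p LEFT JOIN staff c ON c.dept_id = p.id GROUP BY p.name

Result:
name        | COUNT(c.id)
------------+------------
Engineering | 2          
Finance     | 1          
HR          | 1          
Legal       | 1          
Sales       | 0          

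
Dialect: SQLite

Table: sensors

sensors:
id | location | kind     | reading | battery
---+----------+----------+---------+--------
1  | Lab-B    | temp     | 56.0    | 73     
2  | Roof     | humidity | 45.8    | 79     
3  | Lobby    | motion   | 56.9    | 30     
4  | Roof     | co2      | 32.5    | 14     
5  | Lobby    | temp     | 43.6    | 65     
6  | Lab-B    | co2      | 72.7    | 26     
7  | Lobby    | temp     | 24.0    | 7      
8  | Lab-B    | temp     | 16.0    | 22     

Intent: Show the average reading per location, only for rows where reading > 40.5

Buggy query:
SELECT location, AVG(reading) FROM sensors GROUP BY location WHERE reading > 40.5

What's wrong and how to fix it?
Bug: WHERE cannot follow GROUP BY

Fix: Move the WHERE clause before GROUP BY

Corrected query:
SELECT location, AVG(reading) FROM sensors WHERE reading > 40.5 GROUP BY location

Result:
location | AVG(reading)
---------+-------------
Lab-B    | 64.35       
Lobby    | 50.25       
Roof     | 45.8        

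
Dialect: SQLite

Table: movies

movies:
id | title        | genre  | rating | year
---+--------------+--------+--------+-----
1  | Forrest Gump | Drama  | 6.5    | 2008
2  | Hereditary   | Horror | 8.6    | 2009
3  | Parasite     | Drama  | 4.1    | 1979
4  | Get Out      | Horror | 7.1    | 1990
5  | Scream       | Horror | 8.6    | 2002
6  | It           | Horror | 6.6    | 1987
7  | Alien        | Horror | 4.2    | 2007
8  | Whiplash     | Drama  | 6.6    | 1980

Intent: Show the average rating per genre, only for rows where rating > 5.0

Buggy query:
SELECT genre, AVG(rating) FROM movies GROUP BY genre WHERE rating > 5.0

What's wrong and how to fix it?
Bug: WHERE cannot follow GROUP BY

Fix: Move the WHERE clause before GROUP BY

Corrected query:
SELECT genre, AVG(rating) FROM movies WHERE rating > 5.0 GROUP BY genre

Result:
genre  | AVG(rating)
-------+------------
Drama  | 6.55       
Horror | 7.725      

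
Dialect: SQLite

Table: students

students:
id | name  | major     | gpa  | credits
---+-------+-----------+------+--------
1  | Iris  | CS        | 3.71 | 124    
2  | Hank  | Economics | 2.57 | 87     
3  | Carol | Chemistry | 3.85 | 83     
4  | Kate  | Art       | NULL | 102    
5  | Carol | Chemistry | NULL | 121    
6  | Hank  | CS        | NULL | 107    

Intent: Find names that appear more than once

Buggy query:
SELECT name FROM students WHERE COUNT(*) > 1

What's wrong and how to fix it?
Bug: WHERE can't reference COUNT(*); aggregates are computed after WHERE

Fix: Group first, then use HAVING for the count condition

Corrected query:
SELECT name FROM students GROUP BY name HAVING COUNT(*) > 1

Result:
name 
-----
Carol
Hank 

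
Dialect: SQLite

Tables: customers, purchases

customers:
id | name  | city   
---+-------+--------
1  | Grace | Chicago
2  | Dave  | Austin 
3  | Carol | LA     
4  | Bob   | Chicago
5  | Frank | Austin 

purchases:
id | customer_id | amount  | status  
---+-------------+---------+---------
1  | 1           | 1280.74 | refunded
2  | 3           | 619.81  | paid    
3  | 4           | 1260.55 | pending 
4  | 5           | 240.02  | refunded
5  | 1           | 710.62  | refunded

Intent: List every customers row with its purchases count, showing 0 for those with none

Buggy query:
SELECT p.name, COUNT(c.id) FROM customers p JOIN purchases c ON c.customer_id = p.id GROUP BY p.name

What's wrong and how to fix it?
Bug: INNER JOIN drops customers rows that have no matching purchases rows

Fix: Use LEFT JOIN so parents without children still appear (COUNT(c.id) gives 0)

Corrected query:
SELECT p.name, COUNT(c.id) FROM customers p LEFT JOIN purchases c ON c.customer_id = p.id GROUP BY p.name

Result:
name  | COUNT(c.id)
------+------------
Bob   | 1          
Carol | 1          
Dave  | 0          
Frank | 1          
Grace | 2          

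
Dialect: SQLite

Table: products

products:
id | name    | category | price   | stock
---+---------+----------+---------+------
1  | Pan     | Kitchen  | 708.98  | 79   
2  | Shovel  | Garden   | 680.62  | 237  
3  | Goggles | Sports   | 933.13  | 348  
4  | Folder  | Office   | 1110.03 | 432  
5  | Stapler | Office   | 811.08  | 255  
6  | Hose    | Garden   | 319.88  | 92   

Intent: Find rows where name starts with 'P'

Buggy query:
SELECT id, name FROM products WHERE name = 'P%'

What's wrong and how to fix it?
Bug: '=' compares the literal string including the % character; pattern matching needs LIKE

Fix: Use LIKE for wildcard pattern matching

Corrected query:
SELECT id, name FROM products WHERE name LIKE 'P%'

Result:
id | name
---+-----
1  | Pan 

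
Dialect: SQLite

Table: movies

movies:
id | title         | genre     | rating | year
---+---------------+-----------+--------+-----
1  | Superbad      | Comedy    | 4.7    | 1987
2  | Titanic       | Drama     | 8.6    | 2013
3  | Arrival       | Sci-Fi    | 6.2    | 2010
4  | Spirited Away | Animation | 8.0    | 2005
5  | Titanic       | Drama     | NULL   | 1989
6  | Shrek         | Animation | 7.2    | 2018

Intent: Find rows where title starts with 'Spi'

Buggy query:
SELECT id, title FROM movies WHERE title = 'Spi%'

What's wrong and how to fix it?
Bug: '=' compares the literal string including the % character; pattern matching needs LIKE

Fix: Replace '=' with LIKE so 'Spi%' is treated as a pattern

Corrected query:
SELECT id, title FROM movies WHERE title LIKE 'Spi%'

Result:
id | title        
---+--------------
4  | Spirited Away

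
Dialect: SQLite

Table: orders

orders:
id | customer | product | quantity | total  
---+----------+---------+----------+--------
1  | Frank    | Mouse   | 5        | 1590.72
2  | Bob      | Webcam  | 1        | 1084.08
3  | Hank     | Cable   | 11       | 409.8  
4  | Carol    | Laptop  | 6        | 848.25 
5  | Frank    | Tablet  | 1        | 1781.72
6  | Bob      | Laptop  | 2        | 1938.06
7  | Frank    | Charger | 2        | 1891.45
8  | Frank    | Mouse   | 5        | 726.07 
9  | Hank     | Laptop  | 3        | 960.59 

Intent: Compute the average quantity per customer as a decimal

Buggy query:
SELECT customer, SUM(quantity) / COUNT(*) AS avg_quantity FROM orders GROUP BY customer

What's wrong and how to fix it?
Bug: SUM(quantity) and COUNT(*) are both integers; the division truncates the fractional part

Fix: Multiply by 1.0 (or CAST to REAL) to force floating-point division

Corrected query:
SELECT customer, SUM(quantity) * 1.0 / COUNT(*) AS avg_quantity FROM orders GROUP BY customer

Result:
customer | avg_quantity
---------+-------------
Bob      | 1.5         
Carol    | 6           
Frank    | 3.25        
Hank     | 7           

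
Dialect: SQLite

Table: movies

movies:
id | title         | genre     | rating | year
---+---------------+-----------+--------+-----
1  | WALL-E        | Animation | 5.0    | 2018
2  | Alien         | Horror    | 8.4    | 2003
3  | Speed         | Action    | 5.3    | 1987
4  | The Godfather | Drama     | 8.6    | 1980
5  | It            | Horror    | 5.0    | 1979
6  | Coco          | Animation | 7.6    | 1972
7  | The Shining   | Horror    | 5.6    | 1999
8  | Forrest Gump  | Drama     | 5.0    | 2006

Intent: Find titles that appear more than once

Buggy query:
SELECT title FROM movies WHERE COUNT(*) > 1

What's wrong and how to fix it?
Bug: COUNT(*) is an aggregate and cannot be used in WHERE

Fix: GROUP BY title, then filter groups with HAVING COUNT(*) > 1

Corrected query:
SELECT title FROM movies GROUP BY title HAVING COUNT(*) > 1

Result:
(no rows)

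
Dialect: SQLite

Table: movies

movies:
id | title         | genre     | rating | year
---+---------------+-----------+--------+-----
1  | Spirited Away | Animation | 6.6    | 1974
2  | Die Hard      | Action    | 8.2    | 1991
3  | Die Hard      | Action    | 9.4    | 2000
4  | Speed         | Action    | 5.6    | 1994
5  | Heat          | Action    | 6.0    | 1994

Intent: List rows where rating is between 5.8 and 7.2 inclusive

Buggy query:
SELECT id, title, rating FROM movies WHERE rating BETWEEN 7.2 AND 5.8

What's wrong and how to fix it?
Bug: The bounds are reversed; BETWEEN a AND b requires a <= b to match anything

Fix: Swap the bounds so the smaller value comes first

Corrected query:
SELECT id, title, rating FROM movies WHERE rating BETWEEN 5.8 AND 7.2

Result:
id | title         | rating
---+---------------+-------
1  | Spirited Away | 6.6   
5  | Heat          | 6     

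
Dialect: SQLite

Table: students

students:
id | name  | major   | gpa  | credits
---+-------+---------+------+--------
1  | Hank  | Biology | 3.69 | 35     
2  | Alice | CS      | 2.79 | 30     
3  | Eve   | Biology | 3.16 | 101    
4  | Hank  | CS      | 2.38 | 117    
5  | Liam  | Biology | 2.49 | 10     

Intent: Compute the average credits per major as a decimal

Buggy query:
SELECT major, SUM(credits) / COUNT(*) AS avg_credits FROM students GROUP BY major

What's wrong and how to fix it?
Bug: SUM(credits) and COUNT(*) are both integers; the division truncates the fractional part

Fix: Multiply by 1.0 (or CAST to REAL) to force floating-point division

Corrected query:
SELECT major, SUM(credits) * 1.0 / COUNT(*) AS avg_credits FROM students GROUP BY major

Result:
major   | avg_credits
--------+------------
Biology | 48.666667  
CS      | 73.5       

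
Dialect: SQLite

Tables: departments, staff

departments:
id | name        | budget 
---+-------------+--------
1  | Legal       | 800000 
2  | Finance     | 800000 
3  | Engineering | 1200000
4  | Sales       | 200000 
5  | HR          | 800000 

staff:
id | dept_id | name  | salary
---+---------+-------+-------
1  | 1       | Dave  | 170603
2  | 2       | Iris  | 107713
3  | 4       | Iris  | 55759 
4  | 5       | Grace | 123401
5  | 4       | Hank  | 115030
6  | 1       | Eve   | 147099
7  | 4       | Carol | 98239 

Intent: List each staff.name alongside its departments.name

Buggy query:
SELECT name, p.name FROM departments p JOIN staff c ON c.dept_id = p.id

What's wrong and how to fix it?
Bug: Both tables have a 'name' column; the unqualified reference is ambiguous

Fix: Prefix ambiguous columns with the table alias

Corrected query:
SELECT c.name, p.name FROM departments p JOIN staff c ON c.dept_id = p.id

Result:
name  | name   
------+--------
Dave  | Legal  
Iris  | Finance
Iris  | Sales  
Grace | HR     
Hank  | Sales  
Eve   | Legal  
Carol | Sales  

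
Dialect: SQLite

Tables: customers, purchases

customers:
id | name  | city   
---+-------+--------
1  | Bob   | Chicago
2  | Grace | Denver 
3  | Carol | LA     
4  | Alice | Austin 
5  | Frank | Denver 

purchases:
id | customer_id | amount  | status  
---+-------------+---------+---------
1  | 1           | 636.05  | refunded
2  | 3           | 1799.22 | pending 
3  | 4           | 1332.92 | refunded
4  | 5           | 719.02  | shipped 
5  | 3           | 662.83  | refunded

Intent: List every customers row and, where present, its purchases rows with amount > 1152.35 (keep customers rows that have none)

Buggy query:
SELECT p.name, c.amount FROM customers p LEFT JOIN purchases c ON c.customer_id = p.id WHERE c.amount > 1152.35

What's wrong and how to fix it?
Bug: Filtering c.amount in WHERE discards the NULL rows produced by LEFT JOIN, turning it into an inner join

Fix: Put 'c.amount > 1152.35' in the JOIN's ON clause instead of WHERE

Corrected query:
SELECT p.name, c.amount FROM customers p LEFT JOIN purchases c ON c.customer_id = p.id AND c.amount > 1152.35

Result:
name  | amount 
------+--------
Bob   | NULL   
Grace | NULL   
Carol | 1799.22
Alice | 1332.92
Frank | NULL   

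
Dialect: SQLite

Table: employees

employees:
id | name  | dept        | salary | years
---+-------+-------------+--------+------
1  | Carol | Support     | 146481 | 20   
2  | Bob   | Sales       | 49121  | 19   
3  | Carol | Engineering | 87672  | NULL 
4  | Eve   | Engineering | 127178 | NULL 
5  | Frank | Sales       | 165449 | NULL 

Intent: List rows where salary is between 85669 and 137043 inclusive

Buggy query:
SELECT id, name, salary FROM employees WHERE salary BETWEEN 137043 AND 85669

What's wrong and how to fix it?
Bug: The bounds are reversed; BETWEEN a AND b requires a <= b to match anything

Fix: Swap the bounds so the smaller value comes first

Corrected query:
SELECT id, name, salary FROM employees WHERE salary BETWEEN 85669 AND 137043

Result:
id | name  | salary
---+-------+-------
3  | Carol | 87672 
4  | Eve   | 127178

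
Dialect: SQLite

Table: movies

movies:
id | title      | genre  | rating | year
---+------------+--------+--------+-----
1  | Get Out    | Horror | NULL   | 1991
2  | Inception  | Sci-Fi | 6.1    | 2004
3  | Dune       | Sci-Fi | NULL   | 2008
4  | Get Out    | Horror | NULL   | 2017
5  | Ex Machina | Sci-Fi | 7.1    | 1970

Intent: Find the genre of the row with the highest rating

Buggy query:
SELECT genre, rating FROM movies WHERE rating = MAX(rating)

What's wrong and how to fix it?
Bug: MAX(rating) is an aggregate and cannot be used directly in WHERE

Fix: Wrap MAX in a scalar subquery so WHERE compares against a single value

Corrected query:
SELECT genre, rating FROM movies WHERE rating = (SELECT MAX(rating) FROM movies)

Result:
genre  | rating
-------+-------
Sci-Fi | 7.1   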